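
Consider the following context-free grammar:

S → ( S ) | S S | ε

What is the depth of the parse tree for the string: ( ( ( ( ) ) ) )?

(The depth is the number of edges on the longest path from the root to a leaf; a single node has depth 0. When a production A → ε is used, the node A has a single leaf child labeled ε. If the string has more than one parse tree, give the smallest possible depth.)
The string is 4 nested pairs. The shallowest parse tree applies S → ( S ) 4 times (one node per nested pair, each a child of the previous) and then S → ε in the middle.
S nodes at depths 0..4, ε leaf at depth 5; parentheses leaves are at depths 1..4.
(Using S → S S with an S → ε child anywhere only adds levels, so it cannot give a shallower tree.)
Depth = 5.

Final answer: 5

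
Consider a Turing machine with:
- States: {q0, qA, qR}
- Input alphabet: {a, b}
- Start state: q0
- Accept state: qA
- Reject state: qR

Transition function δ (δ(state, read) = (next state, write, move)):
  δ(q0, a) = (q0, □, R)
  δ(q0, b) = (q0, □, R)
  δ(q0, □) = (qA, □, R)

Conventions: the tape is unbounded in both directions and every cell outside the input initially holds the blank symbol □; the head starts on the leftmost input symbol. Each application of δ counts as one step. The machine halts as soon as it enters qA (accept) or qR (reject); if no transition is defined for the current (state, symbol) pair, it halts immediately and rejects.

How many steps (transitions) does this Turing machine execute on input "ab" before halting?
Step 0: [q0]ab (head at position 0)
Step 1: δ(q0, a) = (q0, □, R)  ⊢  □[q0]b (head at position 1)
Step 2: δ(q0, b) = (q0, □, R)  ⊢  □□[q0]□ (head at position 2)
Step 3: δ(q0, □) = (qA, □, R)  ⊢  □□□[qA]□ (head at position 3)
The machine is in qA, so it halts and accepts.
Number of transitions executed: 3.

Final answer: 3 steps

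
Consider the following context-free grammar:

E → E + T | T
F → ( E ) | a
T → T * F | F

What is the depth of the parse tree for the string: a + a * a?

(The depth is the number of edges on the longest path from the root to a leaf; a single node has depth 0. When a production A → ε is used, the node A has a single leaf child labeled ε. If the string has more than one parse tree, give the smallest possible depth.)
The grammar is unambiguous; the parse tree of a + a * a is:
E → E + T at the root (depth 0).
  Left E (depth 1) → T (2) → F (3) → a (4).
  Right T (depth 1) → T * F; that T (2) → F (3) → a (4); F (2) → a (3).
The longest root-to-leaf paths have 4 edges.
Depth = 4.

Final answer: 4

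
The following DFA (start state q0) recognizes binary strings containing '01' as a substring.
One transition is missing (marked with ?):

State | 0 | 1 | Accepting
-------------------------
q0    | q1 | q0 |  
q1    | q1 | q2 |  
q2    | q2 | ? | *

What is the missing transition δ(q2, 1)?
q2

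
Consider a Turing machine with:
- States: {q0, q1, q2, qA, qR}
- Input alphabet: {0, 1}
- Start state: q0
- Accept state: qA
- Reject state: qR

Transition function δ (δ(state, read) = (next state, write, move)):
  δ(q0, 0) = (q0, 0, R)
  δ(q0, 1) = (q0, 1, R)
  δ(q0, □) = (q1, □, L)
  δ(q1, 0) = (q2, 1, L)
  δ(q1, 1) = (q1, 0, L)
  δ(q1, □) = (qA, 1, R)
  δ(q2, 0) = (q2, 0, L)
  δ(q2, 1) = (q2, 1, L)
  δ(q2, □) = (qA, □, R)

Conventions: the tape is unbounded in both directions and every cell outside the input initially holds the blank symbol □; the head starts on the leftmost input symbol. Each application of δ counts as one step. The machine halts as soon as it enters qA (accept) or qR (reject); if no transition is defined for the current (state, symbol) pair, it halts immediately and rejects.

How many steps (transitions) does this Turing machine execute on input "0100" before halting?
Step 0: [q0]0100 (head at position 0)
Step 1: δ(q0, 0) = (q0, 0, R)  ⊢  0[q0]100 (head at position 1)
Step 2: δ(q0, 1) = (q0, 1, R)  ⊢  01[q0]00 (head at position 2)
Step 3: δ(q0, 0) = (q0, 0, R)  ⊢  010[q0]0 (head at position 3)
Step 4: δ(q0, 0) = (q0, 0, R)  ⊢  0100[q0]□ (head at position 4)
Step 5: δ(q0, □) = (q1, □, L)  ⊢  010[q1]0□ (head at position 3)
Step 6: δ(q1, 0) = (q2, 1, L)  ⊢  01[q2]01□ (head at position 2)
Step 7: δ(q2, 0) = (q2, 0, L)  ⊢  0[q2]101□ (head at position 1)
Step 8: δ(q2, 1) = (q2, 1, L)  ⊢  [q2]0101□ (head at position 0)
Step 9: δ(q2, 0) = (q2, 0, L)  ⊢  [q2]□0101□ (head at position -1)
Step 10: δ(q2, □) = (qA, □, R)  ⊢  □[qA]0101□ (head at position 0)
The machine is in qA, so it halts and accepts.
Number of transitions executed: 10.

Final answer: 10 steps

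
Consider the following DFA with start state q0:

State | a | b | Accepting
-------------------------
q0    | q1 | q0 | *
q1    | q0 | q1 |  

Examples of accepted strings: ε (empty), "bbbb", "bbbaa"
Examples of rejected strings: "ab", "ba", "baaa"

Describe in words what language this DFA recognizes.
strings over {a,b} with an even number of a's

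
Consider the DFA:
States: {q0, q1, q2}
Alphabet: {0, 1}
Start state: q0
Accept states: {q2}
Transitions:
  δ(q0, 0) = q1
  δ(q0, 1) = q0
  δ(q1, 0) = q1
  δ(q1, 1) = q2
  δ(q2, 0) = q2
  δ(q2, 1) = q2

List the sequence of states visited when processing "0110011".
Starting at q0
Read '0': q0 -> q1
Read '1': q1 -> q2
Read '1': q2 -> q2
Read '0': q2 -> q2
Read '0': q2 -> q2
Read '1': q2 -> q2
Read '1': q2 -> q2

Final answer: q0 -> q1 -> q2 -> q2 -> q2 -> q2 -> q2 -> q2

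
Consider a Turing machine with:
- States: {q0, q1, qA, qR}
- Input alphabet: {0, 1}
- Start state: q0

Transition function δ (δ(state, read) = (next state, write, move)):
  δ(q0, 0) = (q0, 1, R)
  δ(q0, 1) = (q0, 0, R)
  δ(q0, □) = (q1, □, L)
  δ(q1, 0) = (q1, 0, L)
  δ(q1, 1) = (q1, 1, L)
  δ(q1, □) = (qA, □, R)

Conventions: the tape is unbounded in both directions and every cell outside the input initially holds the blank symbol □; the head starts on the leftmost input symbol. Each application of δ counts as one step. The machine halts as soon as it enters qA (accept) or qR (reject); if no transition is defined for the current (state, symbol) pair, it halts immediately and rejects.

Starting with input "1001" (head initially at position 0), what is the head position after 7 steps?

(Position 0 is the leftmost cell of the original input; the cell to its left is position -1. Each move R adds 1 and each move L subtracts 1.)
Step 0: [q0]1001 (head at position 0)
Step 1: δ(q0, 1) = (q0, 0, R)  ⊢  0[q0]001 (head at position 1)
Step 2: δ(q0, 0) = (q0, 1, R)  ⊢  01[q0]01 (head at position 2)
Step 3: δ(q0, 0) = (q0, 1, R)  ⊢  011[q0]1 (head at position 3)
Step 4: δ(q0, 1) = (q0, 0, R)  ⊢  0110[q0]□ (head at position 4)
Step 5: δ(q0, □) = (q1, □, L)  ⊢  011[q1]0□ (head at position 3)
Step 6: δ(q1, 0) = (q1, 0, L)  ⊢  01[q1]10□ (head at position 2)
Step 7: δ(q1, 1) = (q1, 1, L)  ⊢  0[q1]110□ (head at position 1)
Head position after 7 steps: 1

Final answer: Position 1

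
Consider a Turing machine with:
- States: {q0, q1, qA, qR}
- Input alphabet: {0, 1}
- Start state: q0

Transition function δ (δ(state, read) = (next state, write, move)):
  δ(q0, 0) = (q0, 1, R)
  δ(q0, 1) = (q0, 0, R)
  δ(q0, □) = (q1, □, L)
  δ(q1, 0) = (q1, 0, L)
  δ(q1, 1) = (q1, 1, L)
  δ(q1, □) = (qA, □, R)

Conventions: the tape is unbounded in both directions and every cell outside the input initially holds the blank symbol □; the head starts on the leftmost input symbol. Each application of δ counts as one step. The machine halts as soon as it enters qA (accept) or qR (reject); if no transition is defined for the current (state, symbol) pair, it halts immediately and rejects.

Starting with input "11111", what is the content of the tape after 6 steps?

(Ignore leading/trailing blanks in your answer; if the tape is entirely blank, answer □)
Step 0: [q0]11111 (head at position 0)
Step 1: δ(q0, 1) = (q0, 0, R)  ⊢  0[q0]1111 (head at position 1)
Step 2: δ(q0, 1) = (q0, 0, R)  ⊢  00[q0]111 (head at position 2)
Step 3: δ(q0, 1) = (q0, 0, R)  ⊢  000[q0]11 (head at position 3)
Step 4: δ(q0, 1) = (q0, 0, R)  ⊢  0000[q0]1 (head at position 4)
Step 5: δ(q0, 1) = (q0, 0, R)  ⊢  00000[q0]□ (head at position 5)
Step 6: δ(q0, □) = (q1, □, L)  ⊢  0000[q1]0□ (head at position 4)
Tape after 6 steps (ignoring surrounding blanks): 00000

Final answer: Tape: 00000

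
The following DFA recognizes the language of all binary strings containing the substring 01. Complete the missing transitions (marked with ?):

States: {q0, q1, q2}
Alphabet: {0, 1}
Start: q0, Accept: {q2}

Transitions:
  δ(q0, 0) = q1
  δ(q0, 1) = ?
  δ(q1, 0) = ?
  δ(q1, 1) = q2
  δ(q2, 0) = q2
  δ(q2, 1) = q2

What each state remembers (consistent with the given transitions and accept states):
  q0: 01 not seen yet and the last symbol was not 0
  q1: 01 not seen yet and the last symbol was 0
  q2: the substring 01 has already been seen
Filling in the missing entries:
  δ(q0, 1): in q0 (01 not seen yet and the last symbol was not 0), after reading 1 we have: 01 not seen yet and the last symbol was not 0 → q0
  δ(q1, 0): in q1 (01 not seen yet and the last symbol was 0), after reading 0 we have: 01 not seen yet and the last symbol was 0 → q1

Final answer: δ(q0, 1) = q0; δ(q1, 0) = q1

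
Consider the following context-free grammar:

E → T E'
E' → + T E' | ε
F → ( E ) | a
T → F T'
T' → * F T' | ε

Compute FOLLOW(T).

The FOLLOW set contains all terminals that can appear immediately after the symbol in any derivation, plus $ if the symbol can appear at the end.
Useful FIRST sets: FIRST(E') = {+, ε}, FIRST(T') = {*, ε} (both E' and T' are nullable).
FOLLOW(E): E is the start symbol → $; E appears in F → ( E ) followed by ')' → FOLLOW(E) = {), $}.
FOLLOW(E'): E' appears at the right end of E → T E' and of E' → + T E', so FOLLOW(E') ⊇ FOLLOW(E) (the second occurrence adds nothing new). FOLLOW(E') = {), $}.
FOLLOW(T): in E → T E' and E' → + T E', T is followed by E': add FIRST(E') minus ε = {+}; since E' is nullable, also add FOLLOW(E) and FOLLOW(E') = {), $}. FOLLOW(T) = {+, ), $}.

Final answer: {$, ), +}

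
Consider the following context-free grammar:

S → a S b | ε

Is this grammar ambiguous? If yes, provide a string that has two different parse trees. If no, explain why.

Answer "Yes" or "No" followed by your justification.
At every step exactly one production applies: if the remaining string to generate is non-empty it starts with a and ends with b, forcing S → a S b; if it is empty, S → ε is forced. Hence each string a^n b^n has exactly one derivation (S → a S b applied n times, then S → ε) and one parse tree.

Final answer: No - the grammar is unambiguous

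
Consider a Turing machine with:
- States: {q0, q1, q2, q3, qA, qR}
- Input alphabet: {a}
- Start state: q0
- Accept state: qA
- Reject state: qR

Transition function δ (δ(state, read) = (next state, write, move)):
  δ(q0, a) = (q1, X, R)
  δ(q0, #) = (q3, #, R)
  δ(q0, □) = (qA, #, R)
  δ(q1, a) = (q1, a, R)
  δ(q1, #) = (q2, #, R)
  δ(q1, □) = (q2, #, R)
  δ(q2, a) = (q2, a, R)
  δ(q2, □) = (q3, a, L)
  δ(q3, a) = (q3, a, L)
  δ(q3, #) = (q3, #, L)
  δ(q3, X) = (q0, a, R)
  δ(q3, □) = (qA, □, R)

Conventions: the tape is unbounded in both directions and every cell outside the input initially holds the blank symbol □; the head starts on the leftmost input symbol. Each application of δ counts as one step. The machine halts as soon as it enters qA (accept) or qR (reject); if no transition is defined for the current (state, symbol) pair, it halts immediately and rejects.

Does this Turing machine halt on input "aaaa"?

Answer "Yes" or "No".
Trace (configuration after each step, as tape_left[state]tape_right with head position):
Step 0: [q0]aaaa (head at position 0)
Step 1: X[q1]aaa (head 1)
Step 2: Xa[q1]aa (head 2)
Step 3: Xaa[q1]a (head 3)
Step 4: Xaaa[q1]□ (head 4)
Step 5: Xaaa#[q2]□ (head 5)
Step 6: Xaaa[q3]#a (head 4)
Step 7: Xaa[q3]a#a (head 3)
Step 8: Xa[q3]aa#a (head 2)
Step 9: X[q3]aaa#a (head 1)
Step 10: [q3]Xaaa#a (head 0)
Step 11: a[q0]aaa#a (head 1)
Step 12: aX[q1]aa#a (head 2)
Step 13: aXa[q1]a#a (head 3)
Step 14: aXaa[q1]#a (head 4)
Step 15: aXaa#[q2]a (head 5)
Step 16: aXaa#a[q2]□ (head 6)
Step 17: aXaa#[q3]aa (head 5)
Step 18: aXaa[q3]#aa (head 4)
Step 19: aXa[q3]a#aa (head 3)
Step 20: aX[q3]aa#aa (head 2)
Step 21: a[q3]Xaa#aa (head 1)
Step 22: aa[q0]aa#aa (head 2)
Step 23: aaX[q1]a#aa (head 3)
Step 24: aaXa[q1]#aa (head 4)
Step 25: aaXa#[q2]aa (head 5)
Step 26: aaXa#a[q2]a (head 6)
Step 27: aaXa#aa[q2]□ (head 7)
Step 28: aaXa#a[q3]aa (head 6)
Step 29: aaXa#[q3]aaa (head 5)
Step 30: aaXa[q3]#aaa (head 4)
Step 31: aaX[q3]a#aaa (head 3)
Step 32: aa[q3]Xa#aaa (head 2)
Step 33: aaa[q0]a#aaa (head 3)
Step 34: aaaX[q1]#aaa (head 4)
Step 35: aaaX#[q2]aaa (head 5)
Step 36: aaaX#a[q2]aa (head 6)
Step 37: aaaX#aa[q2]a (head 7)
Step 38: aaaX#aaa[q2]□ (head 8)
Step 39: aaaX#aa[q3]aa (head 7)
Step 40: aaaX#a[q3]aaa (head 6)
Step 41: aaaX#[q3]aaaa (head 5)
Step 42: aaaX[q3]#aaaa (head 4)
Step 43: aaa[q3]X#aaaa (head 3)
Step 44: aaaa[q0]#aaaa (head 4)
Step 45: aaaa#[q3]aaaa (head 5)
Step 46: aaaa[q3]#aaaa (head 4)
Step 47: aaa[q3]a#aaaa (head 3)
Step 48: aa[q3]aa#aaaa (head 2)
Step 49: a[q3]aaa#aaaa (head 1)
Step 50: [q3]aaaa#aaaa (head 0)
Step 51: [q3]□aaaa#aaaa (head -1)
Step 52: □[qA]aaaa#aaaa (head 0)
The machine is in qA, so it halts and accepts.
It halts after 52 steps.

Final answer: Yes - halts after 52 steps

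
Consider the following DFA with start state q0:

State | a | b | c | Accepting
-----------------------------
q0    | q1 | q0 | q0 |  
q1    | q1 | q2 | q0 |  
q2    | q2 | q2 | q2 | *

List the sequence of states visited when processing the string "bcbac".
q0 → q0 → q0 → q0 → q1 → q0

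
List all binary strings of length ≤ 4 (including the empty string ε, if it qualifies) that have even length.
Checking every binary string of length 0 to 4:
  Length 0: accepted: ε | rejected: (none)
  Length 1: accepted: (none) | rejected: 0, 1
  Length 2: accepted: 00, 01, 10, 11 | rejected: (none)
  Length 3: accepted: (none) | rejected: 000, 001, 010, 011, 100, 101, 110, 111
  Length 4: accepted: 0000, 0001, 0010, 0011, 0100, 0101, 0110, 0111, 1000, 1001, 1010, 1011, 1100, 1101, 1110, 1111 | rejected: (none)
Total: 21 string(s).

Final answer: ε, 00, 01, 10, 11, 0000, 0001, 0010, 0011, 0100, 0101, 0110, 0111, 1000, 1001, 1010, 1011, 1100, 1101, 1110, 1111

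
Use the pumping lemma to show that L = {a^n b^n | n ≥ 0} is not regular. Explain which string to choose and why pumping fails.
Language: L = {a^n b^n | n ≥ 0} (equal numbers of a's followed by b's)
Step 1: Assume for contradiction that L is regular, with pumping length p.
Step 2: Choose s = a^p b^p. Then s ∈ L (it has p a's followed by p b's) and |s| ≥ p.
Step 3: Consider any decomposition s = xyz with |xy| ≤ p and |y| > 0. Since |xy| ≤ p and the first p symbols of s are all a's, y = a^k for some k with 1 ≤ k ≤ p.
Step 4: Pumping up (i = 2): xy²z = a^(p+k) b^p, which has more a's than b's, so xy²z ∉ L.
This contradicts the pumping lemma, so L is not regular.

Final answer: Choose s = a^p b^p. Since |xy| ≤ p, y = a^k with k ≥ 1. Then xy²z = a^(p+k) b^p ∉ L.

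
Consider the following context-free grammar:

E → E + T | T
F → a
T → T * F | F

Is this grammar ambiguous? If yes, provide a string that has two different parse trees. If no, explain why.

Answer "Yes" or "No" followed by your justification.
This is the standard stratified expression grammar: '+' is introduced only by the left-recursive rule E → E + T and '*' only by the left-recursive rule T → T * F, with F → a. For any string, the last '+' must be the one produced at the root E (everything after it is a T containing no '+'), and likewise within each T the last '*' is produced at its root. This fixes the parse tree uniquely (left-associative, '*' binding tighter than '+'), so every string has exactly one parse tree.

Final answer: No - the grammar is unambiguous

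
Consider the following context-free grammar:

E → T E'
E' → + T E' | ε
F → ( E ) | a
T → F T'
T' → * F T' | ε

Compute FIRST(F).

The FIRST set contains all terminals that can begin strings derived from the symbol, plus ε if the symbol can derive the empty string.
FIRST(F): F → ( E ) contributes '(' and F → a contributes 'a', so FIRST(F) = {(, a}. F is not nullable.

Final answer: {(, a}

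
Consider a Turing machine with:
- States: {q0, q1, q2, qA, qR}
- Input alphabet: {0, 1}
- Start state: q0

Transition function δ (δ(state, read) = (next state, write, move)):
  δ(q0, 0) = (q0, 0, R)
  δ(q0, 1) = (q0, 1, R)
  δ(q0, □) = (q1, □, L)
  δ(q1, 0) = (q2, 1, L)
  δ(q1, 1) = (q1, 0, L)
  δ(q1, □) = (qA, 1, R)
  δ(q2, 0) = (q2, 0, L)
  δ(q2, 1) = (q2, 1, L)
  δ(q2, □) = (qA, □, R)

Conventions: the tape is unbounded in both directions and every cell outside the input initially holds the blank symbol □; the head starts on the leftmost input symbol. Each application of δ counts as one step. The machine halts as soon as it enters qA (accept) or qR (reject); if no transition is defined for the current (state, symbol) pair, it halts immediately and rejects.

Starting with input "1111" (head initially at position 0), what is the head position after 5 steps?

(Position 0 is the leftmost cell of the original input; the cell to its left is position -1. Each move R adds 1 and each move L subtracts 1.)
Step 0: [q0]1111 (head at position 0)
Step 1: δ(q0, 1) = (q0, 1, R)  ⊢  1[q0]111 (head at position 1)
Step 2: δ(q0, 1) = (q0, 1, R)  ⊢  11[q0]11 (head at position 2)
Step 3: δ(q0, 1) = (q0, 1, R)  ⊢  111[q0]1 (head at position 3)
Step 4: δ(q0, 1) = (q0, 1, R)  ⊢  1111[q0]□ (head at position 4)
Step 5: δ(q0, □) = (q1, □, L)  ⊢  111[q1]1□ (head at position 3)
Head position after 5 steps: 3

Final answer: Position 3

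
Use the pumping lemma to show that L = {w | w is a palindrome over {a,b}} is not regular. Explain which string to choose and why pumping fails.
Language: L = {w | w is a palindrome over {a,b}} (strings that read the same forwards and backwards)
Step 1: Assume for contradiction that L is regular, with pumping length p.
Step 2: Choose s = a^p b a^p. Then s ∈ L (it reads the same forwards and backwards) and |s| ≥ p.
Step 3: Consider any decomposition s = xyz with |xy| ≤ p and |y| > 0. Since |xy| ≤ p and the first p symbols of s are all a's, y = a^k for some k with 1 ≤ k ≤ p.
Step 4: Pumping up (i = 2): xy²z = a^(p+k) b a^p. Its reverse is a^p b a^(p+k) ≠ a^(p+k) b a^p (the single b is no longer in the middle), so xy²z is not a palindrome and xy²z ∉ L.
This contradicts the pumping lemma, so L is not regular.

Final answer: Choose s = a^p b a^p. Since |xy| ≤ p, y = a^k with k ≥ 1. Then xy²z = a^(p+k) b a^p is not a palindrome, so ∉ L.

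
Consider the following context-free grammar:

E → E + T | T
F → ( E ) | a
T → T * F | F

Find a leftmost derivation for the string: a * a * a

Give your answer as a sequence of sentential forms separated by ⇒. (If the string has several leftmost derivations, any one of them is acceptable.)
Start with E.
Step 1: the leftmost non-terminal is E; apply E → T:  T
Step 2: the leftmost non-terminal is T; apply T → T * F:  T * F
Step 3: the leftmost non-terminal is T; apply T → T * F:  T * F * F
Step 4: the leftmost non-terminal is T; apply T → F:  F * F * F
Step 5: the leftmost non-terminal is F; apply F → a:  a * F * F
Step 6: the leftmost non-terminal is F; apply F → a:  a * a * F
Step 7: the leftmost non-terminal is F; apply F → a:  a * a * a

Final answer: E ⇒ T ⇒ T * F ⇒ T * F * F ⇒ F * F * F ⇒ a * F * F ⇒ a * a * F ⇒ a * a * a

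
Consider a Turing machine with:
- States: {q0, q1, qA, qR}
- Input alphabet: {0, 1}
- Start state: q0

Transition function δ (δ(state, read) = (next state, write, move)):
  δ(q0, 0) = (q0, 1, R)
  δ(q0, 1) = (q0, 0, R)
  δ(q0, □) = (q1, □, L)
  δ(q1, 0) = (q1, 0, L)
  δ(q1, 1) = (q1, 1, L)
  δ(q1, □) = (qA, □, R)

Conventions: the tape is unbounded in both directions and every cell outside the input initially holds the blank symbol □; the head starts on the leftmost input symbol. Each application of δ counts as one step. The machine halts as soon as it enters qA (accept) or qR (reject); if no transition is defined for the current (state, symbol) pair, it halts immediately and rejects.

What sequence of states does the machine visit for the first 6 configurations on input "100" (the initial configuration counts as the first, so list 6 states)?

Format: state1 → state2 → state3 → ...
Step 0: [q0]100 (head at position 0)
Step 1: δ(q0, 1) = (q0, 0, R)  ⊢  0[q0]00 (head at position 1)
Step 2: δ(q0, 0) = (q0, 1, R)  ⊢  01[q0]0 (head at position 2)
Step 3: δ(q0, 0) = (q0, 1, R)  ⊢  011[q0]□ (head at position 3)
Step 4: δ(q0, □) = (q1, □, L)  ⊢  01[q1]1□ (head at position 2)
Step 5: δ(q1, 1) = (q1, 1, L)  ⊢  0[q1]11□ (head at position 1)
Reading off the states of these 6 configurations: q0 → q0 → q0 → q0 → q1 → q1

Final answer: q0 → q0 → q0 → q0 → q1 → q1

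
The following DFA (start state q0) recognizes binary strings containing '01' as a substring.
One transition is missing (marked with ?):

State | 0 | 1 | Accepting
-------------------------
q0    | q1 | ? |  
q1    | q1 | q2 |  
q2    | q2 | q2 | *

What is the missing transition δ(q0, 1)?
q0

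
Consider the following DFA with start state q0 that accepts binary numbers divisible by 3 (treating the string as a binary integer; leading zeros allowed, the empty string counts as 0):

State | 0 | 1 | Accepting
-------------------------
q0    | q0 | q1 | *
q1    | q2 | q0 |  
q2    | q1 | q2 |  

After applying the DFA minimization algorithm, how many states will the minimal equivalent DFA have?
All 3 states are reachable from q0, so none can be removed as unreachable.
Table-filling: first mark every (accepting, non-accepting) pair as distinguishable (accepting: {q0}; non-accepting: {q1, q2}).
Round 1: (q1, q2) on '1' go to q0 and q2, already distinguishable → mark.
Every pair of states is distinguishable, so the DFA is already minimal.
Equivalence classes: {q0}, {q1}, {q2} → 3 states.

Final answer: 3 states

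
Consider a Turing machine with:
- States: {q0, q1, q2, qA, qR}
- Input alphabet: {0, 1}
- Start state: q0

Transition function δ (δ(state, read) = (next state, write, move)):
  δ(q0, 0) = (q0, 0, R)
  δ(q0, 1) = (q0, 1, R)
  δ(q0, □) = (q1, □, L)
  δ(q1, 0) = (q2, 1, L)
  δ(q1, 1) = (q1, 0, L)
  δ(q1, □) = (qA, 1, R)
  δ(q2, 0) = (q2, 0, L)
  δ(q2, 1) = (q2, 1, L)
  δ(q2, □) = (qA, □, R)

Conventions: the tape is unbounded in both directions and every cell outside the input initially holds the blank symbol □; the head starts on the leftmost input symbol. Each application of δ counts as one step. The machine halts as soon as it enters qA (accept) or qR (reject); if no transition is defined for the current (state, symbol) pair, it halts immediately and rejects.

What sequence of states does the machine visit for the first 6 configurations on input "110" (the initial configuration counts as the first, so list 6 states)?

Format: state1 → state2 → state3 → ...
Step 0: [q0]110 (head at position 0)
Step 1: δ(q0, 1) = (q0, 1, R)  ⊢  1[q0]10 (head at position 1)
Step 2: δ(q0, 1) = (q0, 1, R)  ⊢  11[q0]0 (head at position 2)
Step 3: δ(q0, 0) = (q0, 0, R)  ⊢  110[q0]□ (head at position 3)
Step 4: δ(q0, □) = (q1, □, L)  ⊢  11[q1]0□ (head at position 2)
Step 5: δ(q1, 0) = (q2, 1, L)  ⊢  1[q2]11□ (head at position 1)
Reading off the states of these 6 configurations: q0 → q0 → q0 → q0 → q1 → q2

Final answer: q0 → q0 → q0 → q0 → q1 → q2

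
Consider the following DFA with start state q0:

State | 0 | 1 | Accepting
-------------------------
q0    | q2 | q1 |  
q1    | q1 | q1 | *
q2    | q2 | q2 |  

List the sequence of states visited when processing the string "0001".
q0 → q2 → q2 → q2 → q2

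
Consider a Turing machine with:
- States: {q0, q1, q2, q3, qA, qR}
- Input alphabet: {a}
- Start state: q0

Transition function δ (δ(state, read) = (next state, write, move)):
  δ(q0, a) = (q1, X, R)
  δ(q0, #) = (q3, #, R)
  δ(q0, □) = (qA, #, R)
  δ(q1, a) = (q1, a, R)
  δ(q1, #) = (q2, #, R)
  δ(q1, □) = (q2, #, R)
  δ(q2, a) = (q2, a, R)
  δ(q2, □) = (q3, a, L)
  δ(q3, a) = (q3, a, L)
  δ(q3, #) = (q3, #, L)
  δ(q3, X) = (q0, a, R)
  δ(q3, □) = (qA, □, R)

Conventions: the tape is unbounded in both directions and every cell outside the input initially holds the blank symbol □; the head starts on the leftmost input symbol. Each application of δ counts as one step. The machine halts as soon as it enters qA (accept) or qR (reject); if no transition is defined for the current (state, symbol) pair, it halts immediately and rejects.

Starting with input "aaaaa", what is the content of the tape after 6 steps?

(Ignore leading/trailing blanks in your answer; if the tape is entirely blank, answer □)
Step 0: [q0]aaaaa (head at position 0)
Step 1: δ(q0, a) = (q1, X, R)  ⊢  X[q1]aaaa (head at position 1)
Step 2: δ(q1, a) = (q1, a, R)  ⊢  Xa[q1]aaa (head at position 2)
Step 3: δ(q1, a) = (q1, a, R)  ⊢  Xaa[q1]aa (head at position 3)
Step 4: δ(q1, a) = (q1, a, R)  ⊢  Xaaa[q1]a (head at position 4)
Step 5: δ(q1, a) = (q1, a, R)  ⊢  Xaaaa[q1]□ (head at position 5)
Step 6: δ(q1, □) = (q2, #, R)  ⊢  Xaaaa#[q2]□ (head at position 6)
Tape after 6 steps (ignoring surrounding blanks): Xaaaa#

Final answer: Tape: Xaaaa#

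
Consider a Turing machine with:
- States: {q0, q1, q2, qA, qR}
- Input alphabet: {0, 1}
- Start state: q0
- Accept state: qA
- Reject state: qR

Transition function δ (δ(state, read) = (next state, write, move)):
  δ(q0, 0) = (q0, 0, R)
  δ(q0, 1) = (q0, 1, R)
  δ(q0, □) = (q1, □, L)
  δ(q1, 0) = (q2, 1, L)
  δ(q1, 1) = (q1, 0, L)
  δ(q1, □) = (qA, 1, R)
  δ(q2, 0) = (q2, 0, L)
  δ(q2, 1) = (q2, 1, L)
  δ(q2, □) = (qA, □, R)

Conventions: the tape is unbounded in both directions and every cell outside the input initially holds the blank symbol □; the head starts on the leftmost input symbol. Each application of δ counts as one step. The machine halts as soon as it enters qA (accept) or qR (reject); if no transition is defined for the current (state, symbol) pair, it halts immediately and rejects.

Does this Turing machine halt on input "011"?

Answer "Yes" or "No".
Step 0: [q0]011 (head at position 0)
Step 1: δ(q0, 0) = (q0, 0, R)  ⊢  0[q0]11 (head at position 1)
Step 2: δ(q0, 1) = (q0, 1, R)  ⊢  01[q0]1 (head at position 2)
Step 3: δ(q0, 1) = (q0, 1, R)  ⊢  011[q0]□ (head at position 3)
Step 4: δ(q0, □) = (q1, □, L)  ⊢  01[q1]1□ (head at position 2)
Step 5: δ(q1, 1) = (q1, 0, L)  ⊢  0[q1]10□ (head at position 1)
Step 6: δ(q1, 1) = (q1, 0, L)  ⊢  [q1]000□ (head at position 0)
Step 7: δ(q1, 0) = (q2, 1, L)  ⊢  [q2]□100□ (head at position -1)
Step 8: δ(q2, □) = (qA, □, R)  ⊢  □[qA]100□ (head at position 0)
The machine is in qA, so it halts and accepts.
It halts after 8 steps.

Final answer: Yes - halts after 8 steps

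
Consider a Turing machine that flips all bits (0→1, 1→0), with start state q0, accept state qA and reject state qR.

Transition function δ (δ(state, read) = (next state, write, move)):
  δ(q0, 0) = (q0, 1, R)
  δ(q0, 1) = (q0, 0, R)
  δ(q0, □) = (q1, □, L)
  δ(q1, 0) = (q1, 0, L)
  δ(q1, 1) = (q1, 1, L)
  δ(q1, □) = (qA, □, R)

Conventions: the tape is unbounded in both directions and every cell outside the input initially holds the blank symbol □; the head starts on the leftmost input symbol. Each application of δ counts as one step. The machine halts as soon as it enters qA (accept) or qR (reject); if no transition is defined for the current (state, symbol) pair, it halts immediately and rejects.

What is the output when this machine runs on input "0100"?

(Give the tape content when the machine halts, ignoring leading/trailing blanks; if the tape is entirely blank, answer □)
Step 0: [q0]0100 (head at position 0)
Step 1: δ(q0, 0) = (q0, 1, R)  ⊢  1[q0]100 (head at position 1)
Step 2: δ(q0, 1) = (q0, 0, R)  ⊢  10[q0]00 (head at position 2)
Step 3: δ(q0, 0) = (q0, 1, R)  ⊢  101[q0]0 (head at position 3)
Step 4: δ(q0, 0) = (q0, 1, R)  ⊢  1011[q0]□ (head at position 4)
Step 5: δ(q0, □) = (q1, □, L)  ⊢  101[q1]1□ (head at position 3)
Step 6: δ(q1, 1) = (q1, 1, L)  ⊢  10[q1]11□ (head at position 2)
Step 7: δ(q1, 1) = (q1, 1, L)  ⊢  1[q1]011□ (head at position 1)
Step 8: δ(q1, 0) = (q1, 0, L)  ⊢  [q1]1011□ (head at position 0)
Step 9: δ(q1, 1) = (q1, 1, L)  ⊢  [q1]□1011□ (head at position -1)
Step 10: δ(q1, □) = (qA, □, R)  ⊢  □[qA]1011□ (head at position 0)
The machine is in qA, so it halts and accepts.
Tape content when halted (ignoring surrounding blanks): 1011

Final answer: Output: 1011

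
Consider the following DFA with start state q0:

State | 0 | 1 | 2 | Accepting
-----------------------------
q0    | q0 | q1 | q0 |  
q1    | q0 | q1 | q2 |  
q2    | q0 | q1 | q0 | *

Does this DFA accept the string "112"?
Start in q0.
Read '1': q0 → q1
Read '1': q1 → q1
Read '2': q1 → q2
Final state q2 is accepting, so the string is accepted.

Final answer: Yes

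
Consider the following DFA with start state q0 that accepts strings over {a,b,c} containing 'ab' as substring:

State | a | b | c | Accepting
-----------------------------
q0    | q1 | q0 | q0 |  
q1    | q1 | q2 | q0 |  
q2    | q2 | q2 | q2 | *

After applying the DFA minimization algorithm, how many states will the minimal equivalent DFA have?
All 3 states are reachable from q0, so none can be removed as unreachable.
Table-filling: first mark every (accepting, non-accepting) pair as distinguishable (accepting: {q2}; non-accepting: {q0, q1}).
Round 1: (q0, q1) on 'b' go to q0 and q2, already distinguishable → mark.
Every pair of states is distinguishable, so the DFA is already minimal.
Equivalence classes: {q0}, {q1}, {q2} → 3 states.

Final answer: 3 states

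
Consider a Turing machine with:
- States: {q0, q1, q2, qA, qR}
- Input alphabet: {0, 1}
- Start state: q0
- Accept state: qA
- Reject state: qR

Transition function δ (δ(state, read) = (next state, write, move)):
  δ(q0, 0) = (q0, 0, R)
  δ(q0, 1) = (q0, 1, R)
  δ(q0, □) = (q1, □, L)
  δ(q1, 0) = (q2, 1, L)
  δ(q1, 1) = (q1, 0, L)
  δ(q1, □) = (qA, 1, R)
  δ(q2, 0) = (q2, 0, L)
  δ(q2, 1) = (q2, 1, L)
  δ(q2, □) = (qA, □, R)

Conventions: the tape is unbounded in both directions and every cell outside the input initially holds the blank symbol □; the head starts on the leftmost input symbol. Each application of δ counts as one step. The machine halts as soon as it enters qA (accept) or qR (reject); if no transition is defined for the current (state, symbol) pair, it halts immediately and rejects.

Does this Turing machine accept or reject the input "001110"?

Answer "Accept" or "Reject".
Step 0: [q0]001110 (head at position 0)
Step 1: δ(q0, 0) = (q0, 0, R)  ⊢  0[q0]01110 (head at position 1)
Step 2: δ(q0, 0) = (q0, 0, R)  ⊢  00[q0]1110 (head at position 2)
Step 3: δ(q0, 1) = (q0, 1, R)  ⊢  001[q0]110 (head at position 3)
Step 4: δ(q0, 1) = (q0, 1, R)  ⊢  0011[q0]10 (head at position 4)
Step 5: δ(q0, 1) = (q0, 1, R)  ⊢  00111[q0]0 (head at position 5)
Step 6: δ(q0, 0) = (q0, 0, R)  ⊢  001110[q0]□ (head at position 6)
Step 7: δ(q0, □) = (q1, □, L)  ⊢  00111[q1]0□ (head at position 5)
Step 8: δ(q1, 0) = (q2, 1, L)  ⊢  0011[q2]11□ (head at position 4)
Step 9: δ(q2, 1) = (q2, 1, L)  ⊢  001[q2]111□ (head at position 3)
Step 10: δ(q2, 1) = (q2, 1, L)  ⊢  00[q2]1111□ (head at position 2)
Step 11: δ(q2, 1) = (q2, 1, L)  ⊢  0[q2]01111□ (head at position 1)
Step 12: δ(q2, 0) = (q2, 0, L)  ⊢  [q2]001111□ (head at position 0)
Step 13: δ(q2, 0) = (q2, 0, L)  ⊢  [q2]□001111□ (head at position -1)
Step 14: δ(q2, □) = (qA, □, R)  ⊢  □[qA]001111□ (head at position 0)
The machine is in qA, so it halts and accepts.

Final answer: Accept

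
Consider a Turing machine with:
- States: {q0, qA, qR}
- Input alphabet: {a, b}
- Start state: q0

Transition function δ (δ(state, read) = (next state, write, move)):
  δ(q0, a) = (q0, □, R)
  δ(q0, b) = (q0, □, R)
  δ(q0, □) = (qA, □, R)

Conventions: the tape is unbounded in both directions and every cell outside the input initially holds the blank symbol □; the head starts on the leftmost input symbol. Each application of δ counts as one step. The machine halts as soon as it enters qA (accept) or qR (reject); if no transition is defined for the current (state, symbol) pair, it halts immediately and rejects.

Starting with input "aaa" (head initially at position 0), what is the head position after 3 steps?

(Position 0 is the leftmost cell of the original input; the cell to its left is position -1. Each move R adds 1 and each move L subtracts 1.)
Step 0: [q0]aaa (head at position 0)
Step 1: δ(q0, a) = (q0, □, R)  ⊢  □[q0]aa (head at position 1)
Step 2: δ(q0, a) = (q0, □, R)  ⊢  □□[q0]a (head at position 2)
Step 3: δ(q0, a) = (q0, □, R)  ⊢  □□□[q0]□ (head at position 3)
Head position after 3 steps: 3

Final answer: Position 3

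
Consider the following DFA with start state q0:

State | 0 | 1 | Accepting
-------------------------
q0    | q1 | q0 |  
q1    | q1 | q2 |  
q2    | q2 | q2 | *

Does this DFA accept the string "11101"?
Start in q0.
Read '1': q0 → q0
Read '1': q0 → q0
Read '1': q0 → q0
Read '0': q0 → q1
Read '1': q1 → q2
Final state q2 is accepting, so the string is accepted.

Final answer: Yes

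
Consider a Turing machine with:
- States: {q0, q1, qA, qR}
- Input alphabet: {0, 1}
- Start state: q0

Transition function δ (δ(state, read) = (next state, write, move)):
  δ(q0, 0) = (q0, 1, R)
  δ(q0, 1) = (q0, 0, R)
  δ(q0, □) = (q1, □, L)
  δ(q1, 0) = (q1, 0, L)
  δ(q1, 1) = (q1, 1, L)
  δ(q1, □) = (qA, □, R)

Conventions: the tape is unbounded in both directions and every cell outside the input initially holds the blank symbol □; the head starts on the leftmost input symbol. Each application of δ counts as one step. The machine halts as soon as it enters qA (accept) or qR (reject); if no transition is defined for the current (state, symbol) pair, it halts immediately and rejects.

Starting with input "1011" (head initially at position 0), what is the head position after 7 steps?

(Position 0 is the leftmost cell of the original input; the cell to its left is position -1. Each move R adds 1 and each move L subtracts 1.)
Step 0: [q0]1011 (head at position 0)
Step 1: δ(q0, 1) = (q0, 0, R)  ⊢  0[q0]011 (head at position 1)
Step 2: δ(q0, 0) = (q0, 1, R)  ⊢  01[q0]11 (head at position 2)
Step 3: δ(q0, 1) = (q0, 0, R)  ⊢  010[q0]1 (head at position 3)
Step 4: δ(q0, 1) = (q0, 0, R)  ⊢  0100[q0]□ (head at position 4)
Step 5: δ(q0, □) = (q1, □, L)  ⊢  010[q1]0□ (head at position 3)
Step 6: δ(q1, 0) = (q1, 0, L)  ⊢  01[q1]00□ (head at position 2)
Step 7: δ(q1, 0) = (q1, 0, L)  ⊢  0[q1]100□ (head at position 1)
Head position after 7 steps: 1

Final answer: Position 1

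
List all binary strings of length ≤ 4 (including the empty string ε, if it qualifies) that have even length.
Checking every binary string of length 0 to 4:
  Length 0: accepted: ε | rejected: (none)
  Length 1: accepted: (none) | rejected: 0, 1
  Length 2: accepted: 00, 01, 10, 11 | rejected: (none)
  Length 3: accepted: (none) | rejected: 000, 001, 010, 011, 100, 101, 110, 111
  Length 4: accepted: 0000, 0001, 0010, 0011, 0100, 0101, 0110, 0111, 1000, 1001, 1010, 1011, 1100, 1101, 1110, 1111 | rejected: (none)
Total: 21 string(s).

Final answer: ε, 00, 01, 10, 11, 0000, 0001, 0010, 0011, 0100, 0101, 0110, 0111, 1000, 1001, 1010, 1011, 1100, 1101, 1110, 1111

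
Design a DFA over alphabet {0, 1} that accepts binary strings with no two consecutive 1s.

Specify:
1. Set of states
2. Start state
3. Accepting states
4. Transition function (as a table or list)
One valid DFA (any DFA recognizing the same language is acceptable):
States: {q0, q1, dead}
Start: q0
Accepting: {q0, q1}
Transitions (accepting states marked with *):
State | 0 | 1 | Accepting
-------------------------
q0    | q0 | q1 | *
q1    | q0 | dead | *
dead  | dead | dead |  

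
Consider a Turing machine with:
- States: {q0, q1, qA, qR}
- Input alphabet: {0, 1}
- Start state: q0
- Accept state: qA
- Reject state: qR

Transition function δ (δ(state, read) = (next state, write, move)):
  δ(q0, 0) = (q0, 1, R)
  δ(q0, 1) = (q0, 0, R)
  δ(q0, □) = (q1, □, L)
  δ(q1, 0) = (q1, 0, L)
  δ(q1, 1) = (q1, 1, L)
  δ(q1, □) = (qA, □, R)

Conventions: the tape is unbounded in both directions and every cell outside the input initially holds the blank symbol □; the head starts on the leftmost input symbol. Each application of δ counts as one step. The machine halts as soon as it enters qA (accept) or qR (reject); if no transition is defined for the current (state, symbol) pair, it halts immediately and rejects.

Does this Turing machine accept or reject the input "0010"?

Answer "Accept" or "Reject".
Step 0: [q0]0010 (head at position 0)
Step 1: δ(q0, 0) = (q0, 1, R)  ⊢  1[q0]010 (head at position 1)
Step 2: δ(q0, 0) = (q0, 1, R)  ⊢  11[q0]10 (head at position 2)
Step 3: δ(q0, 1) = (q0, 0, R)  ⊢  110[q0]0 (head at position 3)
Step 4: δ(q0, 0) = (q0, 1, R)  ⊢  1101[q0]□ (head at position 4)
Step 5: δ(q0, □) = (q1, □, L)  ⊢  110[q1]1□ (head at position 3)
Step 6: δ(q1, 1) = (q1, 1, L)  ⊢  11[q1]01□ (head at position 2)
Step 7: δ(q1, 0) = (q1, 0, L)  ⊢  1[q1]101□ (head at position 1)
Step 8: δ(q1, 1) = (q1, 1, L)  ⊢  [q1]1101□ (head at position 0)
Step 9: δ(q1, 1) = (q1, 1, L)  ⊢  [q1]□1101□ (head at position -1)
Step 10: δ(q1, □) = (qA, □, R)  ⊢  □[qA]1101□ (head at position 0)
The machine is in qA, so it halts and accepts.

Final answer: Accept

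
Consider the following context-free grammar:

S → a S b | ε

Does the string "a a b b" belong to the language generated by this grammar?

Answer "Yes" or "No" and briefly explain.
A derivation exists: S ⇒ a S b ⇒ a a S b b ⇒ a a b b (using S → a S b twice, then S → ε).

Final answer: Yes - a valid derivation exists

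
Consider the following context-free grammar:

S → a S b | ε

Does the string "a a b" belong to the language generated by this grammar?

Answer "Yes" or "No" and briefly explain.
Every derivation applies S → a S b some number n of times and then S → ε, producing a^n b^n with equally many a's and b's. The string a a b has two a's but only one b, so it cannot be derived.

Final answer: No - no valid derivation exists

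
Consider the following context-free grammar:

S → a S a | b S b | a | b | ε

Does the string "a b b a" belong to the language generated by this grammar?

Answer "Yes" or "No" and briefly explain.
A derivation exists: S ⇒ a S a ⇒ a b S b a ⇒ a b b a (using S → a S a, S → b S b, then S → ε).

Final answer: Yes - a valid derivation exists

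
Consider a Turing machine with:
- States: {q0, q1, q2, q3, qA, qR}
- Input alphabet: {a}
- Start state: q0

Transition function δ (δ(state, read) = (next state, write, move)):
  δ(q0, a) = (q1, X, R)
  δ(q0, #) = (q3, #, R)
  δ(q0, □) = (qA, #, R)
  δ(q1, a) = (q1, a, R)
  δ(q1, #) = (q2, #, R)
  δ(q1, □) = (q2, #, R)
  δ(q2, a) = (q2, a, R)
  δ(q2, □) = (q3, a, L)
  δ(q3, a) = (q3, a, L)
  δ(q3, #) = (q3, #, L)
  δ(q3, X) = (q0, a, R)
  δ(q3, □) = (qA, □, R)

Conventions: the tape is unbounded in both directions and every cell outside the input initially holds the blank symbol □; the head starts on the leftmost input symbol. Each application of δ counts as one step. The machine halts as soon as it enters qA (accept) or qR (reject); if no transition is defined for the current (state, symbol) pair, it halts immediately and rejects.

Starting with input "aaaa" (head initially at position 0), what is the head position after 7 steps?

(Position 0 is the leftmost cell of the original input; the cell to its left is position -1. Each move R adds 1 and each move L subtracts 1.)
Step 0: [q0]aaaa (head at position 0)
Step 1: δ(q0, a) = (q1, X, R)  ⊢  X[q1]aaa (head at position 1)
Step 2: δ(q1, a) = (q1, a, R)  ⊢  Xa[q1]aa (head at position 2)
Step 3: δ(q1, a) = (q1, a, R)  ⊢  Xaa[q1]a (head at position 3)
Step 4: δ(q1, a) = (q1, a, R)  ⊢  Xaaa[q1]□ (head at position 4)
Step 5: δ(q1, □) = (q2, #, R)  ⊢  Xaaa#[q2]□ (head at position 5)
Step 6: δ(q2, □) = (q3, a, L)  ⊢  Xaaa[q3]#a (head at position 4)
Step 7: δ(q3, #) = (q3, #, L)  ⊢  Xaa[q3]a#a (head at position 3)
Head position after 7 steps: 3

Final answer: Position 3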